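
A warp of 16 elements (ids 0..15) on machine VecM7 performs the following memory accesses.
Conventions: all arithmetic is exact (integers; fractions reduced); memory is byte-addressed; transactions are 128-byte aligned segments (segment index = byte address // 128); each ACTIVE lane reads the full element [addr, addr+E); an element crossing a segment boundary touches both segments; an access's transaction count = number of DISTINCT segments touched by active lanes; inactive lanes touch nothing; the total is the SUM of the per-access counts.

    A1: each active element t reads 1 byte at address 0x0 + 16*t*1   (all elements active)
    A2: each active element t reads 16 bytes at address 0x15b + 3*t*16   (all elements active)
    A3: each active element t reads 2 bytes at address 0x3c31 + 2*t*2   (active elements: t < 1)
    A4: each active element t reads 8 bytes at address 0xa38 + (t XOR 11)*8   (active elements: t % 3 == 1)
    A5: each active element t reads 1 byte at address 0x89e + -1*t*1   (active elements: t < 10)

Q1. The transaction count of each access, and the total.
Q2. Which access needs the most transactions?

A1: 2 transactions
A2: 7 transactions
A3: 1 transaction
A4: 2 transactions
A5: 1 transaction

Answer: 2,7,1,2,1; total 13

Answer: A2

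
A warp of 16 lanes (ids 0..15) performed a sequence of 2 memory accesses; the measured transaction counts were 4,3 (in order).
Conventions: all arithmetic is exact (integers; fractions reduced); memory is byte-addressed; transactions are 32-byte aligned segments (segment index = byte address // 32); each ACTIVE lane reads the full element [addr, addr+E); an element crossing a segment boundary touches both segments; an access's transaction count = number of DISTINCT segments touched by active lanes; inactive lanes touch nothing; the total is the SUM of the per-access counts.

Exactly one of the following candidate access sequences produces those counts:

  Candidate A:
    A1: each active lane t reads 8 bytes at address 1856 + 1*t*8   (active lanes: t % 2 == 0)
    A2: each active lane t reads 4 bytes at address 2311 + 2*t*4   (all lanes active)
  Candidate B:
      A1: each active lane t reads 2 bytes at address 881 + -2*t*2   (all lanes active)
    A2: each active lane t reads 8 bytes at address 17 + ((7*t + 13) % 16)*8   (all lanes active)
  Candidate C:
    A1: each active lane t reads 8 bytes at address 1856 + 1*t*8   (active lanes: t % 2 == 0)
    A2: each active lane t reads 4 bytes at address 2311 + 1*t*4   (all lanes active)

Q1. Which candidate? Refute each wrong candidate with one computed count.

A: A2 gives 5 transactions, not 3
B: A1 gives 3 transactions, not 4
C: all counts match (4,3)

Answer: C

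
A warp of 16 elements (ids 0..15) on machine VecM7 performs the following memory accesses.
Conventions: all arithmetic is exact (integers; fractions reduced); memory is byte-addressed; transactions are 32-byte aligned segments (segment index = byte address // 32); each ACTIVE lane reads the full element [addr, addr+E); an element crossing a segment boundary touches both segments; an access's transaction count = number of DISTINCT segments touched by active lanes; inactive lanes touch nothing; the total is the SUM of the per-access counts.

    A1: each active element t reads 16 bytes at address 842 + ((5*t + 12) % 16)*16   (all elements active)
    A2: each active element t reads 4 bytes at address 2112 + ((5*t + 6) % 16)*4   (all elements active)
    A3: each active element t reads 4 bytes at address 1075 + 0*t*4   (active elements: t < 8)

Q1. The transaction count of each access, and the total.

A1: 9 transactions
A2: 2 transactions
A3: 1 transaction

Answer: 9,2,1; total 12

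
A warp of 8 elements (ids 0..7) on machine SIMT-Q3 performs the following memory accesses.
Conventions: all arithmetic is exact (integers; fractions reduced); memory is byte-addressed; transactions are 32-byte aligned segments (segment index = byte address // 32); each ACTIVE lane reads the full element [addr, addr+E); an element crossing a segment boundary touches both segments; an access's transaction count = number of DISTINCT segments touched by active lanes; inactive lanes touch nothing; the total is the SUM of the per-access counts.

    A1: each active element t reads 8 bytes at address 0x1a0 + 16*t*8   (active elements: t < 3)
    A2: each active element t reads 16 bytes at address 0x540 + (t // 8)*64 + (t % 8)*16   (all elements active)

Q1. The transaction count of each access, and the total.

A1: 3 transactions
A2: 4 transactions

Answer: 3,4; total 7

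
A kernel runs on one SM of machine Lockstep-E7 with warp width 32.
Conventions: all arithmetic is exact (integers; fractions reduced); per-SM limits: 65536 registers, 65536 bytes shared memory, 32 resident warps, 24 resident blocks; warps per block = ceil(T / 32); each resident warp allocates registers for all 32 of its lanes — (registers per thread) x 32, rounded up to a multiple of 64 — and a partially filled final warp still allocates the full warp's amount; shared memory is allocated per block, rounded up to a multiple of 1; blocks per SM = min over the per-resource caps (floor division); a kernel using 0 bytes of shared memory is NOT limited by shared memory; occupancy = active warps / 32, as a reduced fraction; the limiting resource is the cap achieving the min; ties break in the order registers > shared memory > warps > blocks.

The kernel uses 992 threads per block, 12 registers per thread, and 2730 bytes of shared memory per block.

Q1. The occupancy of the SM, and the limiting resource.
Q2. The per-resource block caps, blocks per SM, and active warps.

Answer: occupancy 31/32, limited by warps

registers: 5 blocks
shared memory: 24 blocks
warps: 1 block
blocks: 24 blocks

Answer: 1 block, 31 active warps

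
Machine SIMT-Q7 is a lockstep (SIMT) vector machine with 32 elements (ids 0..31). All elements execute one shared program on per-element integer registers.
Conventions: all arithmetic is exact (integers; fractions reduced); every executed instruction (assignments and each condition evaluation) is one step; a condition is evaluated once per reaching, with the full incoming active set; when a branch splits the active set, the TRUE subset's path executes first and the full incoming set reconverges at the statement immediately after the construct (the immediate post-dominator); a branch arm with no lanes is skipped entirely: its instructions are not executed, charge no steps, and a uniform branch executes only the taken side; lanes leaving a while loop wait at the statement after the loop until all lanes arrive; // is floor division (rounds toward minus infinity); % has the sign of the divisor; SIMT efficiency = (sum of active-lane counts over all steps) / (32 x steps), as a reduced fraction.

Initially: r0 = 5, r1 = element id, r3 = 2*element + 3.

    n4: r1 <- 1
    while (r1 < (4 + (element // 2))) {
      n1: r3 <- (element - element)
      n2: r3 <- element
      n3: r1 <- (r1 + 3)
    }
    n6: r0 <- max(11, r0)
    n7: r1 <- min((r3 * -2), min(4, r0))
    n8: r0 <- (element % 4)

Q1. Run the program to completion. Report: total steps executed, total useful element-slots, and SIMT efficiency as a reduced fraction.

Answer: 29 steps, 648 useful, 81/116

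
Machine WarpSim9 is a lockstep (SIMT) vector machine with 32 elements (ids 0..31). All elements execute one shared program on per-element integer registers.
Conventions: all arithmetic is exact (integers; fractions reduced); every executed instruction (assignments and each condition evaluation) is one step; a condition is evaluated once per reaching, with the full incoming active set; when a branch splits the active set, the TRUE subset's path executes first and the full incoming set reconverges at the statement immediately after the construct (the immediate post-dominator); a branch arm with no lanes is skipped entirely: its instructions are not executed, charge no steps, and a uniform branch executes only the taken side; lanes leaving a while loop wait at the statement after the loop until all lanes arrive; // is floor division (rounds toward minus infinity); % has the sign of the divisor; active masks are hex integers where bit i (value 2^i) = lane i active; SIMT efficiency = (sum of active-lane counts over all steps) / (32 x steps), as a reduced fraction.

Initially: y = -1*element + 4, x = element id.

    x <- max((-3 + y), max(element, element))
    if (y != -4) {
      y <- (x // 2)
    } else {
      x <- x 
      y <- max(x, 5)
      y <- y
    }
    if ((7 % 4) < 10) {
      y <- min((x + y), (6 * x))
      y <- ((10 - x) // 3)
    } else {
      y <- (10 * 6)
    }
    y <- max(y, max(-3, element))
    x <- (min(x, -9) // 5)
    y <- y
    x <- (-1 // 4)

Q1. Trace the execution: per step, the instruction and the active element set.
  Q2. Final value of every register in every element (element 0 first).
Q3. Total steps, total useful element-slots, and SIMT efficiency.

step 0: x <- max((-3 + y), max(element, element)) 0xffffffff
step 1: eval (y != -4)               0xffffffff
step 2: y <- (x // 2)                0xfffffeff
step 3: x <- x                       0x00000100
step 4: y <- max(x, 5)               0x00000100
step 5: y <- y                       0x00000100
step 6: eval ((7 % 4) < 10)          0xffffffff
step 7: y <- min((x + y), (6 * x))   0xffffffff
step 8: y <- ((10 - x) // 3)         0xffffffff
step 9: y <- max(y, max(-3, element)) 0xffffffff
step 10: x <- (min(x, -9) // 5)       0xffffffff
step 11: y <- y                       0xffffffff
step 12: x <- (-1 // 4)               0xffffffff

Answer: 13 steps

y: 3,3,2,3,4,5,6,7,8,9,10,11,12,13,14,15,16,17,18,19,20,21,22,23,24,25,26,27,28,29,30,31
x: -1,-1,-1,-1,-1,-1,-1,-1,-1,-1,-1,-1,-1,-1,-1,-1,-1,-1,-1,-1,-1,-1,-1,-1,-1,-1,-1,-1,-1,-1,-1,-1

steps = 13; useful = 322; efficiency = 322/416 = 161/208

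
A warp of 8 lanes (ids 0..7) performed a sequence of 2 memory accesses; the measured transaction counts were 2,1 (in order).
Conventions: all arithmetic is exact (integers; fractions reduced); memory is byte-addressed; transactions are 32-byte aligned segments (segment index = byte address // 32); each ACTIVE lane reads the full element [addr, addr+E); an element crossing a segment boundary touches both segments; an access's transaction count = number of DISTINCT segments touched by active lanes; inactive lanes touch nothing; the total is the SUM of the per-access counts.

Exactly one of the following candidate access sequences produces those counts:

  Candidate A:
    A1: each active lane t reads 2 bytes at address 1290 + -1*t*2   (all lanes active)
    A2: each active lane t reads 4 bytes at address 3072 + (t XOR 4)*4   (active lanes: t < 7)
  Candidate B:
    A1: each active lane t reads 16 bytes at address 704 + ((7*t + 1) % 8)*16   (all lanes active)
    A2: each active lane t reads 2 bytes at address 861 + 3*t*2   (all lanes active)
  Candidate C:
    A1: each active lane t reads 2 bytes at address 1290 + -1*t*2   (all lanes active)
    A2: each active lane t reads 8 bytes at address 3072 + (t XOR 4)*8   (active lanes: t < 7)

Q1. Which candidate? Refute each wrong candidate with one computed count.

B: A1 gives 4 transactions, not 2
C: A2 gives 2 transactions, not 1
A: all counts match (2,1)

Answer: A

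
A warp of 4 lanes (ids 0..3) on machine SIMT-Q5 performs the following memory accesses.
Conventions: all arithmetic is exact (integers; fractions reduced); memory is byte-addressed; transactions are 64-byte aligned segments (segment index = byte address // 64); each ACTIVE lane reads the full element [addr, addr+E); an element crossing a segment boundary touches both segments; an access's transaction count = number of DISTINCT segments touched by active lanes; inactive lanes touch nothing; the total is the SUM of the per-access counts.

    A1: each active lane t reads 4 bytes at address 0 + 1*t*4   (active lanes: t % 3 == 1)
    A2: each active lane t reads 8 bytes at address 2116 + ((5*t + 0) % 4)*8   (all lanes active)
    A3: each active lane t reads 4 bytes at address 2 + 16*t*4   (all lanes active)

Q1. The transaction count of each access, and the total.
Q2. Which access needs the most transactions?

A1: 1 transaction
A2: 1 transaction
A3: 4 transactions

Answer: 1,1,4; total 6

Answer: A3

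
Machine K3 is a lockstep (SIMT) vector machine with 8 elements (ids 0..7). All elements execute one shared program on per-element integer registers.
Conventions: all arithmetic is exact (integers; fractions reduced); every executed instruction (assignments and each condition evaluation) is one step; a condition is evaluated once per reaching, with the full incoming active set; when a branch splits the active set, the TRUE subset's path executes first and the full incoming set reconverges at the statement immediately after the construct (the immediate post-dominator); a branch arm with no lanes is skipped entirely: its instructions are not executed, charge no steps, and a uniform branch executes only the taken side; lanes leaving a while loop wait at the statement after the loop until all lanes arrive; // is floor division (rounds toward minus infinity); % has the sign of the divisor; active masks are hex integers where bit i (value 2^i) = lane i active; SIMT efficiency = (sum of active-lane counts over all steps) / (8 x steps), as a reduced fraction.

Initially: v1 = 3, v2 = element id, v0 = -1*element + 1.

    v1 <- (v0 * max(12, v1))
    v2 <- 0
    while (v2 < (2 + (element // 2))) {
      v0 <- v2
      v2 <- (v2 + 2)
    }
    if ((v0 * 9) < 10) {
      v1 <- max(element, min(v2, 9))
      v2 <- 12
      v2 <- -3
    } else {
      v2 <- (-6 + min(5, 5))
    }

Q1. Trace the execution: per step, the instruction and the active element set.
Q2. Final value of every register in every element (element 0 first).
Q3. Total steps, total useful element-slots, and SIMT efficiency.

step 0: v1 <- (v0 * max(12, v1))     0xff
step 1: v2 <- 0                      0xff
step 2: eval (v2 < (2 + (element // 2))) 0xff
step 3: v0 <- v2                     0xff
step 4: v2 <- (v2 + 2)               0xff
step 5: eval (v2 < (2 + (element // 2))) 0xff
step 6: v0 <- v2                     0xfc
step 7: v2 <- (v2 + 2)               0xfc
step 8: eval (v2 < (2 + (element // 2))) 0xfc
step 9: v0 <- v2                     0xc0
step 10: v2 <- (v2 + 2)               0xc0
step 11: eval (v2 < (2 + (element // 2))) 0xc0
step 12: eval ((v0 * 9) < 10)         0xff
step 13: v1 <- max(element, min(v2, 9)) 0x03
step 14: v2 <- 12                     0x03
step 15: v2 <- -3                     0x03
step 16: v2 <- (-6 + min(5, 5))       0xfc

Answer: 17 steps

v1: 2,2,-12,-24,-36,-48,-60,-72
v2: -3,-3,-1,-1,-1,-1,-1,-1
v0: 0,0,2,2,2,2,4,4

steps = 17; useful = 92; efficiency = 92/136 = 23/34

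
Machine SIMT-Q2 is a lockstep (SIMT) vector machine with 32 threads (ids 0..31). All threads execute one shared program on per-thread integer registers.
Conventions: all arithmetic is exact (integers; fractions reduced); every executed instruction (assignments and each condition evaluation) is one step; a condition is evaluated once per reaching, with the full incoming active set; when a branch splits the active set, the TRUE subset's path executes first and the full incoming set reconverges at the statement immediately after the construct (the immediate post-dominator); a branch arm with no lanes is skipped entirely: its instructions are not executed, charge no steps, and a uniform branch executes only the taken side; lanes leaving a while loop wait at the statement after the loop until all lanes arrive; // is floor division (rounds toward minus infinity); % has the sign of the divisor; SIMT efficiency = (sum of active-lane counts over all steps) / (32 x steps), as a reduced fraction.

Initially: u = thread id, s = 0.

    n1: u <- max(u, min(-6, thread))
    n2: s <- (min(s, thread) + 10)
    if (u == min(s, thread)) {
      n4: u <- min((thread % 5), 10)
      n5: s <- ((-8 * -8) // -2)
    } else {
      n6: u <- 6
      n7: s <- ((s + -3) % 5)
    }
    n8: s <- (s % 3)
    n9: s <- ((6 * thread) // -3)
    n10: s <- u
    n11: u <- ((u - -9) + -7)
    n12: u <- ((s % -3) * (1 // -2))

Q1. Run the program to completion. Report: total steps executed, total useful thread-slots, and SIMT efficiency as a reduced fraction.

Answer: 12 steps, 320 useful, 5/6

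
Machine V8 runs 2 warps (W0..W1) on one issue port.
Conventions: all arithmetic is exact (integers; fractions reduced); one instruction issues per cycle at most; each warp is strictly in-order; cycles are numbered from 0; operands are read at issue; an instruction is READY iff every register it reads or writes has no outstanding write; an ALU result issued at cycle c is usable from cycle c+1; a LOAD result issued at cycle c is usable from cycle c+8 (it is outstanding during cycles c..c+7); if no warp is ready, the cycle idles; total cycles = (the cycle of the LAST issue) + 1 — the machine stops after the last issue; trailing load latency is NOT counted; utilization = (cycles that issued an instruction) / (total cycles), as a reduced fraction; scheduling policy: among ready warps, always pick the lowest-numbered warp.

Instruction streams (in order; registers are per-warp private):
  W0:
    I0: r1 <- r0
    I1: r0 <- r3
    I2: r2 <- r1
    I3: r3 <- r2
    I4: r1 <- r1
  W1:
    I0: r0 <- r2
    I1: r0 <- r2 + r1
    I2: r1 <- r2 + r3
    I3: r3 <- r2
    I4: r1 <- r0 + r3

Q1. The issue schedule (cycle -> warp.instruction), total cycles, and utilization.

cycle 0: W0.I0
cycle 1: W0.I1
cycle 2: W0.I2
cycle 3: W0.I3
cycle 4: W0.I4
cycle 5: W1.I0
cycle 6: W1.I1
cycle 7: W1.I2
cycle 8: W1.I3
cycle 9: W1.I4

Answer: 10 cycles, utilization 1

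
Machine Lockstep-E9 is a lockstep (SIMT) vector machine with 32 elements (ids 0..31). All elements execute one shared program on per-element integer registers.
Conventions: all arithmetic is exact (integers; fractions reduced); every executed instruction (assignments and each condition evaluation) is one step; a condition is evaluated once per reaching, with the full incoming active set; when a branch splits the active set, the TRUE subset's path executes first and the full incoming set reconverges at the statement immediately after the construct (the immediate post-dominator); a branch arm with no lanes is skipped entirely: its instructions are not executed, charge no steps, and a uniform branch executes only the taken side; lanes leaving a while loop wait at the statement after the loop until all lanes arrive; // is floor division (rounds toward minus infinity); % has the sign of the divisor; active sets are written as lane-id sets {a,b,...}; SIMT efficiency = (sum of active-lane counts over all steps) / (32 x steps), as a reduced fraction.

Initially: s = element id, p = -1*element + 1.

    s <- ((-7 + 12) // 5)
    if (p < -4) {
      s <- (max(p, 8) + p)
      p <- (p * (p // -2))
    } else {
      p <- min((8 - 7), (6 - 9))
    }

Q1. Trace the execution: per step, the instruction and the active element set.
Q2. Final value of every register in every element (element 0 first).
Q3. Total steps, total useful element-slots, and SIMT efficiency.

step 0: s <- ((-7 + 12) // 5)        {0,1,2,3,4,5,6,7,8,9,10,11,12,13,14,15,16,17,18,19,20,21,22,23,24,25,26,27,28,29,30,31}
step 1: eval (p < -4)                {0,1,2,3,4,5,6,7,8,9,10,11,12,13,14,15,16,17,18,19,20,21,22,23,24,25,26,27,28,29,30,31}
step 2: s <- (max(p, 8) + p)         {6,7,8,9,10,11,12,13,14,15,16,17,18,19,20,21,22,23,24,25,26,27,28,29,30,31}
step 3: p <- (p * (p // -2))         {6,7,8,9,10,11,12,13,14,15,16,17,18,19,20,21,22,23,24,25,26,27,28,29,30,31}
step 4: p <- min((8 - 7), (6 - 9))   {0,1,2,3,4,5}

Answer: 5 steps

s: 1,1,1,1,1,1,3,2,1,0,-1,-2,-3,-4,-5,-6,-7,-8,-9,-10,-11,-12,-13,-14,-15,-16,-17,-18,-19,-20,-21,-22
p: -3,-3,-3,-3,-3,-3,-10,-18,-21,-32,-36,-50,-55,-72,-78,-98,-105,-128,-136,-162,-171,-200,-210,-242,-253,-288,-300,-338,-351,-392,-406,-450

steps = 5; useful = 122; efficiency = 122/160 = 61/80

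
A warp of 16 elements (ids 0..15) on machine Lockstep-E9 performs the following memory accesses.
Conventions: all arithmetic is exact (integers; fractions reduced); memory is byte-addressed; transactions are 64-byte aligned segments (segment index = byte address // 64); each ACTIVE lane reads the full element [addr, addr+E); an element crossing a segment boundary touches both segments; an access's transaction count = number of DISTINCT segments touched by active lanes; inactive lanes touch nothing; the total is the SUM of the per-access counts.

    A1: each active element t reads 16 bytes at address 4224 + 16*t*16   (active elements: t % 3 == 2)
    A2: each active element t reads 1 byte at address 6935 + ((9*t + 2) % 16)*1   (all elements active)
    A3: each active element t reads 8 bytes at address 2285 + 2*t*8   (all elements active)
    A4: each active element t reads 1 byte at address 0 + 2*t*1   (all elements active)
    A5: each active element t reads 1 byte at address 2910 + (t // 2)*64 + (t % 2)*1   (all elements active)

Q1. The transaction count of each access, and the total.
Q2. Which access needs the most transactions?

A1: 5 transactions
A2: 1 transaction
A3: 5 transactions
A4: 1 transaction
A5: 8 transactions

Answer: 5,1,5,1,8; total 20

Answer: A5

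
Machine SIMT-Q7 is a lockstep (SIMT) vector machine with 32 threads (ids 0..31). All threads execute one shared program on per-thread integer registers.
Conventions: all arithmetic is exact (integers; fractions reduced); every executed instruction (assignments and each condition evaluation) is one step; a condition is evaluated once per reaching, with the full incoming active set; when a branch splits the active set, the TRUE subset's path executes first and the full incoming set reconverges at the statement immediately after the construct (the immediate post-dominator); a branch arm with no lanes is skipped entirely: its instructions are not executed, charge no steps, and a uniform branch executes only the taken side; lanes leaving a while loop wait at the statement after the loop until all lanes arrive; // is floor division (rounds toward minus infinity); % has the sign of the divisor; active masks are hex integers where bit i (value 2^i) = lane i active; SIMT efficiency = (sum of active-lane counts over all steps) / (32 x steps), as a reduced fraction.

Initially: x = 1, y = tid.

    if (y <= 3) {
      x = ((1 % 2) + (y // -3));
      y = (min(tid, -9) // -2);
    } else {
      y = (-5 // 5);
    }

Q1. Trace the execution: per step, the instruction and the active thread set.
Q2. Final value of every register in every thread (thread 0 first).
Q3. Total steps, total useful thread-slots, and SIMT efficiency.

step 0: eval (y <= 3)                0xffffffff
step 1: x <- ((1 % 2) + (y // -3))   0x0000000f
step 2: y <- (min(tid, -9) // -2)    0x0000000f
step 3: y <- (-5 // 5)               0xfffffff0

Answer: 4 steps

x: 1,0,0,0,1,1,1,1,1,1,1,1,1,1,1,1,1,1,1,1,1,1,1,1,1,1,1,1,1,1,1,1
y: 4,4,4,4,-1,-1,-1,-1,-1,-1,-1,-1,-1,-1,-1,-1,-1,-1,-1,-1,-1,-1,-1,-1,-1,-1,-1,-1,-1,-1,-1,-1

steps = 4; useful = 68; efficiency = 68/128 = 17/32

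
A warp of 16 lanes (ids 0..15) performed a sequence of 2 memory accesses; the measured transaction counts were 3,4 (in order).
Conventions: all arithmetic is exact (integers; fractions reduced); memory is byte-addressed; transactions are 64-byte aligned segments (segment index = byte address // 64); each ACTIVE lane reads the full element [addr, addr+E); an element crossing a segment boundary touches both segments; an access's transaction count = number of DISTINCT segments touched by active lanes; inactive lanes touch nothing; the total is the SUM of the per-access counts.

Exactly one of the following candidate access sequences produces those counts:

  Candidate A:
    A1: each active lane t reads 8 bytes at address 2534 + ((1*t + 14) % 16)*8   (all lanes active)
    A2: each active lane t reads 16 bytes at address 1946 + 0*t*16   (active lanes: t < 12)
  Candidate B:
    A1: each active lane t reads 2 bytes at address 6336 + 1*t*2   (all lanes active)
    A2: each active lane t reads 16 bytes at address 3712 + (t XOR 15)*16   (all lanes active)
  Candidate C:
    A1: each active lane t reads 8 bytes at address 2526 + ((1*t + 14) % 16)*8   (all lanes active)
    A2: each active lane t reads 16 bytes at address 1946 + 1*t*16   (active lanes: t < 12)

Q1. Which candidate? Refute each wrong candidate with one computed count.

A: A2 gives 1 transaction, not 4
B: A1 gives 1 transaction, not 3
C: all counts match (3,4)

Answer: C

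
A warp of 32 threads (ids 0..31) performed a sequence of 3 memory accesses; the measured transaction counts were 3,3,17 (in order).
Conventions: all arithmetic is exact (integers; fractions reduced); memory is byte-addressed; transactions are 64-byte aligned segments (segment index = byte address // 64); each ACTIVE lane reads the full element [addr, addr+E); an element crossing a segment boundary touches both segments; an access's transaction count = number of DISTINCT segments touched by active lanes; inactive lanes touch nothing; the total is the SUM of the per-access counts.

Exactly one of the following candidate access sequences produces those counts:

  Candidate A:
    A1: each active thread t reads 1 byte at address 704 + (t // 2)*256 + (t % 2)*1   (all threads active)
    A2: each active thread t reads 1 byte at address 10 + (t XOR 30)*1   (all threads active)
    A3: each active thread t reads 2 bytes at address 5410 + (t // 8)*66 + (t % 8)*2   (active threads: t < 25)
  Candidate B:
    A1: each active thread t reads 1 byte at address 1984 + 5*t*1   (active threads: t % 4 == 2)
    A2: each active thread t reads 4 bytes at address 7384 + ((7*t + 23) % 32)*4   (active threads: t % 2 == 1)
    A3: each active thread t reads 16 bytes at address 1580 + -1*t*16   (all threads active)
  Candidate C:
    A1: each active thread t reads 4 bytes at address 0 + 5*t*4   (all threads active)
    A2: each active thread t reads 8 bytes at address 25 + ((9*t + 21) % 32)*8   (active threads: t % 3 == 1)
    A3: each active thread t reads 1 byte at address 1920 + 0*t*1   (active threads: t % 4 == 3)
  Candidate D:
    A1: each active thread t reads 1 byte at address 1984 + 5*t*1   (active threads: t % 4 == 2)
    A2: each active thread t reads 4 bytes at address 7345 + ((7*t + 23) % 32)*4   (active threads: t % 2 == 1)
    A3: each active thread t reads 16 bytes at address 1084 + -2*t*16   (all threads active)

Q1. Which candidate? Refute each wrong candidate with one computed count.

A: A1 gives 16 transactions, not 3
B: A3 gives 9 transactions, not 17
C: A1 gives 10 transactions, not 3
D: all counts match (3,3,17)

Answer: D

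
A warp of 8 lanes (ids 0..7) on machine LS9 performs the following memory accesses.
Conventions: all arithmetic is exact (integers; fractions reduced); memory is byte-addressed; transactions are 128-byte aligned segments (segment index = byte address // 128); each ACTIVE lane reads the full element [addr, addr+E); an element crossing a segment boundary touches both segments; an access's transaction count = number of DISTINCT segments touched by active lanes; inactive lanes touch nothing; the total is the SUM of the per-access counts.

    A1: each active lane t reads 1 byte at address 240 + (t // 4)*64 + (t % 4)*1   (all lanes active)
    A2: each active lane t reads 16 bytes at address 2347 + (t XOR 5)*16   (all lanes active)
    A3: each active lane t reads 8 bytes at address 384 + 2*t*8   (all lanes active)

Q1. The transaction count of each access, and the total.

A1: 2 transactions
A2: 2 transactions
A3: 1 transaction

Answer: 2,2,1; total 5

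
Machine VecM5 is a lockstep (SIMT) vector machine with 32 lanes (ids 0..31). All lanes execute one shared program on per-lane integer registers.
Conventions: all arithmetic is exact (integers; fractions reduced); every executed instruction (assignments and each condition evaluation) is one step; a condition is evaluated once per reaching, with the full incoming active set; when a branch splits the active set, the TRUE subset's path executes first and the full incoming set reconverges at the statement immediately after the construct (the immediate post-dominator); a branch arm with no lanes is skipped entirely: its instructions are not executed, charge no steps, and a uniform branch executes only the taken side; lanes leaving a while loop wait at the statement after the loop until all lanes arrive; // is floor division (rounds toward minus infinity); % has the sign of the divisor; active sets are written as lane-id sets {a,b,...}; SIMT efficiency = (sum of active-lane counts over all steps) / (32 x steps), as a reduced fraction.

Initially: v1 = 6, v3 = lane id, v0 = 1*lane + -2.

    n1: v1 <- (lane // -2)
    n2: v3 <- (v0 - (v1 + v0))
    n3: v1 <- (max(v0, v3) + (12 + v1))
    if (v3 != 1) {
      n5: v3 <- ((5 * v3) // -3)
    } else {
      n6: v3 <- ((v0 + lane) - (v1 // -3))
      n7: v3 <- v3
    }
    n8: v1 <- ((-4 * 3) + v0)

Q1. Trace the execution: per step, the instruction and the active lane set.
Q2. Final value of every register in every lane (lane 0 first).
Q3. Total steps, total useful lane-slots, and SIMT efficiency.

step 0: v1 <- (lane // -2)           {0,1,2,3,4,5,6,7,8,9,10,11,12,13,14,15,16,17,18,19,20,21,22,23,24,25,26,27,28,29,30,31}
step 1: v3 <- (v0 - (v1 + v0))       {0,1,2,3,4,5,6,7,8,9,10,11,12,13,14,15,16,17,18,19,20,21,22,23,24,25,26,27,28,29,30,31}
step 2: v1 <- (max(v0, v3) + (12 + v1)) {0,1,2,3,4,5,6,7,8,9,10,11,12,13,14,15,16,17,18,19,20,21,22,23,24,25,26,27,28,29,30,31}
step 3: eval (v3 != 1)               {0,1,2,3,4,5,6,7,8,9,10,11,12,13,14,15,16,17,18,19,20,21,22,23,24,25,26,27,28,29,30,31}
step 4: v3 <- ((5 * v3) // -3)       {0,3,4,5,6,7,8,9,10,11,12,13,14,15,16,17,18,19,20,21,22,23,24,25,26,27,28,29,30,31}
step 5: v3 <- ((v0 + lane) - (v1 // -3)) {1,2}
step 6: v3 <- v3                     {1,2}
step 7: v1 <- ((-4 * 3) + v0)        {0,1,2,3,4,5,6,7,8,9,10,11,12,13,14,15,16,17,18,19,20,21,22,23,24,25,26,27,28,29,30,31}

Answer: 8 steps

v1: -14,-13,-12,-11,-10,-9,-8,-7,-6,-5,-4,-3,-2,-1,0,1,2,3,4,5,6,7,8,9,10,11,12,13,14,15,16,17
v3: 0,4,6,-4,-4,-5,-5,-7,-7,-9,-9,-10,-10,-12,-12,-14,-14,-15,-15,-17,-17,-19,-19,-20,-20,-22,-22,-24,-24,-25,-25,-27
v0: -2,-1,0,1,2,3,4,5,6,7,8,9,10,11,12,13,14,15,16,17,18,19,20,21,22,23,24,25,26,27,28,29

steps = 8; useful = 194; efficiency = 194/256 = 97/128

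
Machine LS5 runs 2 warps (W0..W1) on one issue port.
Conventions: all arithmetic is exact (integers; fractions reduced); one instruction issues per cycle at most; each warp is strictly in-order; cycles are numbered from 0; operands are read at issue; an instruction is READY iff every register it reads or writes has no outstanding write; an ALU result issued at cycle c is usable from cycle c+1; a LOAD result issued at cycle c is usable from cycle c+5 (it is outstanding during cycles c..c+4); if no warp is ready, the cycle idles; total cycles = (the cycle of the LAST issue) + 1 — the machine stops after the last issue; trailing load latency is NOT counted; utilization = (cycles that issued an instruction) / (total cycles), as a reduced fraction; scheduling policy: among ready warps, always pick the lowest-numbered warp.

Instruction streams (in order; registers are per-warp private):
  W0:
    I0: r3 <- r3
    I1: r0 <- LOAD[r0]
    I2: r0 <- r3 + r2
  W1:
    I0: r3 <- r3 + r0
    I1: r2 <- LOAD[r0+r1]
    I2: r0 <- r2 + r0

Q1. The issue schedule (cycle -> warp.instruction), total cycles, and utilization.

cycle 0: W0.I0
cycle 1: W0.I1
cycle 2: W1.I0
cycle 3: W1.I1
cycle 4: idle
cycle 5: idle
cycle 6: W0.I2
cycle 7: idle
cycle 8: W1.I2

Answer: 9 cycles, utilization 2/3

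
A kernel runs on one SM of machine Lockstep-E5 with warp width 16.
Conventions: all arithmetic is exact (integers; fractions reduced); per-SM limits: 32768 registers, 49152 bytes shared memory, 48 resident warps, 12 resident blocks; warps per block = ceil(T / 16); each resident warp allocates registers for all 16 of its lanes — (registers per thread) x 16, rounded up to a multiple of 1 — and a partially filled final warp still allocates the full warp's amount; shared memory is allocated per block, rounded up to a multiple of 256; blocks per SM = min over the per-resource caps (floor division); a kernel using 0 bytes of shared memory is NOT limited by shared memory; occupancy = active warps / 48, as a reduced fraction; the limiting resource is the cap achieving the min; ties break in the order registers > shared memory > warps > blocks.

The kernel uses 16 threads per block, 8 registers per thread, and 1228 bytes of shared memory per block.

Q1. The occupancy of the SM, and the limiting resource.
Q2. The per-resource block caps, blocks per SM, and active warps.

Answer: occupancy 1/4, limited by blocks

registers: 256 blocks
shared memory: 38 blocks
warps: 48 blocks
blocks: 12 blocks

Answer: 12 blocks, 12 active warps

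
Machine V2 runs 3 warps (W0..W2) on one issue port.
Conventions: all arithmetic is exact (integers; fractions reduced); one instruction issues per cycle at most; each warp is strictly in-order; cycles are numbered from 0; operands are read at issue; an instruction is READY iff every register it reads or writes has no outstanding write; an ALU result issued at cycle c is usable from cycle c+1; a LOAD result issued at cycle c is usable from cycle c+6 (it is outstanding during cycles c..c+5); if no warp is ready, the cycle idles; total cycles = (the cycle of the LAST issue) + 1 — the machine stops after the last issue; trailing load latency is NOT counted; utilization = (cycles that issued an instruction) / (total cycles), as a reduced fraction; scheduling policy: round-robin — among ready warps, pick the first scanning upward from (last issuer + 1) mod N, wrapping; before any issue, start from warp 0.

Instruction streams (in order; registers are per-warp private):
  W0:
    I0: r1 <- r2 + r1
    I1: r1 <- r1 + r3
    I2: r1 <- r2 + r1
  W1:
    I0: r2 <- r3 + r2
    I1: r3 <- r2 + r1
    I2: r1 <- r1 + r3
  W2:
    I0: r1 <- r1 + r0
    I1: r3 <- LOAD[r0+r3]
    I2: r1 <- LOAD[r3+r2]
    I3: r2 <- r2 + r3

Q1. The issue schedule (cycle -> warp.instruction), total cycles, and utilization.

cycle 0: W0.I0
cycle 1: W1.I0
cycle 2: W2.I0
cycle 3: W0.I1
cycle 4: W1.I1
cycle 5: W2.I1
cycle 6: W0.I2
cycle 7: W1.I2
cycle 8: idle
cycle 9: idle
cycle 10: idle
cycle 11: W2.I2
cycle 12: W2.I3

Answer: 13 cycles, utilization 10/13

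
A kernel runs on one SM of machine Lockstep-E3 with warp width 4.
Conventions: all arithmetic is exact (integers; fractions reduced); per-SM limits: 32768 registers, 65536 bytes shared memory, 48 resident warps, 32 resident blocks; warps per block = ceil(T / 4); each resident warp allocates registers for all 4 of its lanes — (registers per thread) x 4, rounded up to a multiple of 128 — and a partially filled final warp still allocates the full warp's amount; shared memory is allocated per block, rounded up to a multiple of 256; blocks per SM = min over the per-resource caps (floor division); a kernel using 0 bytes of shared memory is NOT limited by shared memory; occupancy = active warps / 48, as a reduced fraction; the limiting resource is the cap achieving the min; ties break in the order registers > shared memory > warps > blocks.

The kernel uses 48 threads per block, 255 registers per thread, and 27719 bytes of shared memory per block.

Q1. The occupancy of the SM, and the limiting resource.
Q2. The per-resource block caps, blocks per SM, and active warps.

Answer: occupancy 1/2, limited by registers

registers: 2 blocks
shared memory: 2 blocks
warps: 4 blocks
blocks: 32 blocks

Answer: 2 blocks, 24 active warps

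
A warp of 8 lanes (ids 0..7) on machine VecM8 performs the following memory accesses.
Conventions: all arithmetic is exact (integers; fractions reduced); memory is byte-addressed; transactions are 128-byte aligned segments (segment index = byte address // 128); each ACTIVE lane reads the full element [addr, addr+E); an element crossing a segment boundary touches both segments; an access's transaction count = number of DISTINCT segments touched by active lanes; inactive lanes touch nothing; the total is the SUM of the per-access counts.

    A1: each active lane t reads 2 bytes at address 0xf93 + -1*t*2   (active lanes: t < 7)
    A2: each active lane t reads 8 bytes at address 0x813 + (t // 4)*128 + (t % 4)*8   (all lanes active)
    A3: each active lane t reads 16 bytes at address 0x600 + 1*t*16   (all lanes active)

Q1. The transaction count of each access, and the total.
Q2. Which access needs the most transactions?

A1: 1 transaction
A2: 2 transactions
A3: 1 transaction

Answer: 1,2,1; total 4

Answer: A2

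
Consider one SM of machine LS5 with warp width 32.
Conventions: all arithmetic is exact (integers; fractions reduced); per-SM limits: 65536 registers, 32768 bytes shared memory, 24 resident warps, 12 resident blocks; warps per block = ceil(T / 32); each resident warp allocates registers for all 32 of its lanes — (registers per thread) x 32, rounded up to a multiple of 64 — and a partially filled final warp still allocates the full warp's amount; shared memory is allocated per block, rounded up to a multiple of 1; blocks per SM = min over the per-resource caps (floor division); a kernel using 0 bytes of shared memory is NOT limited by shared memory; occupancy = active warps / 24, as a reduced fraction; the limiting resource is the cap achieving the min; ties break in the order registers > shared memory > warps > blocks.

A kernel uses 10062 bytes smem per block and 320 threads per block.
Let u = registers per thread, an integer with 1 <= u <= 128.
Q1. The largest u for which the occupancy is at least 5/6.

Answer: u = 102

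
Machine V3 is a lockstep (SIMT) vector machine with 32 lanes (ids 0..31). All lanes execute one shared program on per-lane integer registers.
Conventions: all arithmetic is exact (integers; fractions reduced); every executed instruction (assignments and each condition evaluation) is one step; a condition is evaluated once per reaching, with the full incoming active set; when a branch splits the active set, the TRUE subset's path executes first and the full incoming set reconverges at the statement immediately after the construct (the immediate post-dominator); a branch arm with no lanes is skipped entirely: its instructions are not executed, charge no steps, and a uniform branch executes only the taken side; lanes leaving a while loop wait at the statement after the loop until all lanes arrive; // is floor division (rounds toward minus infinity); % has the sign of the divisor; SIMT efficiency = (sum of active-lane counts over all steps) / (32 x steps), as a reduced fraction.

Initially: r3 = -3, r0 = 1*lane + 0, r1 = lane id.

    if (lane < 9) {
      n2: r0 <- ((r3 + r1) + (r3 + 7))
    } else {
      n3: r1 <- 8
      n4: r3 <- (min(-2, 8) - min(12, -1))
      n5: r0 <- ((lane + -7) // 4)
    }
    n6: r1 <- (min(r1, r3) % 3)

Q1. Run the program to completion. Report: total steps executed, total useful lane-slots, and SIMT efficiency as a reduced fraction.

Answer: 6 steps, 142 useful, 71/96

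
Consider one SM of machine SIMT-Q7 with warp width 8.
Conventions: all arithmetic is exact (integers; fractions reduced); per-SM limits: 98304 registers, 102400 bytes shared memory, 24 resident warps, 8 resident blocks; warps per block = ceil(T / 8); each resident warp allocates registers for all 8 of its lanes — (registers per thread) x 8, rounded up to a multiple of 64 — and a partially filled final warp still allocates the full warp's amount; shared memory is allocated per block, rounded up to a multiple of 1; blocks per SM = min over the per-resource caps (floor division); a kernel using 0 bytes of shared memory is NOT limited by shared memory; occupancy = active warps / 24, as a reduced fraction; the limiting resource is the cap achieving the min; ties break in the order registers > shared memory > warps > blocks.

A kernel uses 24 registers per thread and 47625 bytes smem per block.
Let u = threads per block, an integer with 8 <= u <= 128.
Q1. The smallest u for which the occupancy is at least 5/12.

Answer: u = 33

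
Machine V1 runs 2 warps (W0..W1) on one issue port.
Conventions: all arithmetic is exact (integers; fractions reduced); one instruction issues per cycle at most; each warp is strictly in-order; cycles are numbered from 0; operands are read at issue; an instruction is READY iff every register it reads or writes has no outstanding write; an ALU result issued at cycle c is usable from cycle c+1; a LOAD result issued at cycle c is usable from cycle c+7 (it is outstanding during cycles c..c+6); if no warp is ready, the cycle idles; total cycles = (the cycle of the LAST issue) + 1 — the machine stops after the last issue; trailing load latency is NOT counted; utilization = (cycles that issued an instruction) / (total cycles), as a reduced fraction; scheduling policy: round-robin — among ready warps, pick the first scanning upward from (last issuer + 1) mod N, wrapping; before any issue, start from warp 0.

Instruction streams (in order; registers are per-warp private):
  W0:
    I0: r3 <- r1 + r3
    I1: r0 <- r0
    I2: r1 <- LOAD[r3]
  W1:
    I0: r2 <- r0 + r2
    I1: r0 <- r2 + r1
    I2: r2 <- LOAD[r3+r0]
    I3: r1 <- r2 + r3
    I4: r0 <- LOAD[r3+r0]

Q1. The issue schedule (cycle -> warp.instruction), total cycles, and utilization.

cycle 0: W0.I0
cycle 1: W1.I0
cycle 2: W0.I1
cycle 3: W1.I1
cycle 4: W0.I2
cycle 5: W1.I2
cycle 6: idle
cycle 7: idle
cycle 8: idle
cycle 9: idle
cycle 10: idle
cycle 11: idle
cycle 12: W1.I3
cycle 13: W1.I4

Answer: 14 cycles, utilization 4/7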